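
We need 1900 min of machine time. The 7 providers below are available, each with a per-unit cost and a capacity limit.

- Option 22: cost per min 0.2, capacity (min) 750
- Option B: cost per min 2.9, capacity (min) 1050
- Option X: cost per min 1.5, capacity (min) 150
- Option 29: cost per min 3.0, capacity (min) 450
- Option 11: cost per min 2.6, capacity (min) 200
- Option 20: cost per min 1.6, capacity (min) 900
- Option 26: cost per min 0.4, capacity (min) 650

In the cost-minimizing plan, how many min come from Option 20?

Use providers in increasing cost order.
Option 22 (0.2): use full 750 — 1150 min to go.
Option 26 (0.4): use full 650 — 500 min to go.
Option X at 1.5: take all 150 min — 350 still needed.
Option 20 at 1.6: take 350 of its 900 — requirement met.
Option 11, Option B, Option 29: unused.

350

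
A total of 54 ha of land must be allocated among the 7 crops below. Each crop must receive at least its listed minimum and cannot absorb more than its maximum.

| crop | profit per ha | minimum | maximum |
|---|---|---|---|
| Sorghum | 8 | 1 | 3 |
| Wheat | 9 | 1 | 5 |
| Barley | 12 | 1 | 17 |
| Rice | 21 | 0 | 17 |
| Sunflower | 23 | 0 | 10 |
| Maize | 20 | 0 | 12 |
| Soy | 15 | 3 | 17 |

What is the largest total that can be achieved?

Meeting every minimum uses 1+1+1+0+0+0+3 = 6 ha, leaving 48.
Highest profit per ha first: Sunflower 23 > Rice 21 > Maize 20 > Soy 15 > Barley 12 > Wheat 9 > Sorghum 8.
Give Sunflower 10 more to hit its cap of 10 ; 38 left.
Give Rice 17 more to hit its cap of 17 ; 21 left.
Maize: +12 to 12 (cap) ; 9 left.
Only 9 left; Soy takes them to reach 12.
Total = 8×1 + 9×1 + 12×1 + 21×17 + 23×10 + 20×12 + 15×12 = 1036.

1036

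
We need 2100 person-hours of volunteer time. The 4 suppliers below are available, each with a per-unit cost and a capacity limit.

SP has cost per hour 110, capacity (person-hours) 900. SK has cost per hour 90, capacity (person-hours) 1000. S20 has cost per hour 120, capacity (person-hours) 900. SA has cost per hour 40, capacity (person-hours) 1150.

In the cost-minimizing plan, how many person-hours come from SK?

950

Cheapest first:
SA (40): use full 1150 → 950 person-hours to go.
Take 950 from SK at 90 to finish.
SP, S20: unused.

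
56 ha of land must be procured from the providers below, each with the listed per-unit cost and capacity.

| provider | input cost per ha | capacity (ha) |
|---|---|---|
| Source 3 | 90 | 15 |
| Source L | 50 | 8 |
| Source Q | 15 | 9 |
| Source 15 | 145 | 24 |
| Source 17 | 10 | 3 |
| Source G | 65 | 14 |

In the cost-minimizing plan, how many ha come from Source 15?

7

Fill from the cheapest provider first.
Source 17 at 10: take all 3 ha → 53 still needed.
Source Q at 15: take all 9 ha → 44 still needed.
Source L at 50: take all 8 ha → 36 still needed.
Take 14 from Source G at 65 → need 22 more.
Source 3 (90): use full 15 → 7 ha to go.
Source 15 at 145: take 7 of its 24 → requirement met.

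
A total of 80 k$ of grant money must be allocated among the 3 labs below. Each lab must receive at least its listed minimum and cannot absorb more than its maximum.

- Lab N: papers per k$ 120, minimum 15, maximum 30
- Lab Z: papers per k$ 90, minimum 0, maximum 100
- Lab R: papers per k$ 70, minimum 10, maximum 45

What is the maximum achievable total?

Meeting every minimum uses 15+0+10 = 25 k$, leaving 55.
Rank by papers per k$: Lab N 120 > Lab Z 90 > Lab R 70.
Lab N takes 15 more to reach its cap of 30 → 40 left.
Lab Z: +40 (room for 100) → 40. Pool exhausted.
Total = 120×30 + 90×40 + 70×10 = 7900.

7900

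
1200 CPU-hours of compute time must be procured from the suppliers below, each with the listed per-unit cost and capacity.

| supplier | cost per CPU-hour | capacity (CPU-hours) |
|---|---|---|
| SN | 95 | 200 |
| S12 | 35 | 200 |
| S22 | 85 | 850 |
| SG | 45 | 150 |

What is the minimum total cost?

86000

Cheapest first:
S12 (35): use full 200 ; 1000 CPU-hours to go.
SG at 45: take all 150 CPU-hours ; 850 still needed.
Take 850 from S22 at 85 ; need 0 more.
SN: unused.
Cost = 200×35 + 150×45 + 850×85 = 86000.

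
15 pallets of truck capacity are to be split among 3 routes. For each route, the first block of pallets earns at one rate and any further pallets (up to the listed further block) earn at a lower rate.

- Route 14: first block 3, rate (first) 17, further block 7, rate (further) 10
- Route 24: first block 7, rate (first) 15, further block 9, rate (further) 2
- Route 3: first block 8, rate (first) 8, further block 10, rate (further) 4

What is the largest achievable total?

206

Rank every tier by rate: Route 14/first 17 > Route 24/first 15 > Route 14/second 10 > Route 3/first 8 > Route 3/second 4 > Route 24/second 2.
Route 14 first at 17: fill all 3 — 12 left.
Fill Route 24 first block (7 at 15) — 5 left.
Route 14 second at 10: only 5 left, fill 5.
Total = 17×3 + 15×7 + 10×5 = 206.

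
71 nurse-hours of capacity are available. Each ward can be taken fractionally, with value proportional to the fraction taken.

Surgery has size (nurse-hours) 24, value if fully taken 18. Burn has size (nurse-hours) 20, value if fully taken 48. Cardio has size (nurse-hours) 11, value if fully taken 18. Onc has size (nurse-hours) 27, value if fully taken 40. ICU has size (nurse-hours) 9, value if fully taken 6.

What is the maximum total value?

Best value per unit of size first: Burn 48/20≈2.4, Cardio 18/11≈1.64, Onc 40/27≈1.48, Surgery 18/24≈0.75, ICU 6/9≈0.667.
All 20 nurse-hours of Burn fit (value 48) ; 51 remain.
Take all of Cardio (11 nurse-hours, value 18) ; 40 nurse-hours left.
Take all of Onc (27 nurse-hours, value 40) ; 13 nurse-hours left.
Only 13 nurse-hours remain; take 13/24 of Surgery for value 18×13/24 = 9.75.
Total value = 115.75.

115.75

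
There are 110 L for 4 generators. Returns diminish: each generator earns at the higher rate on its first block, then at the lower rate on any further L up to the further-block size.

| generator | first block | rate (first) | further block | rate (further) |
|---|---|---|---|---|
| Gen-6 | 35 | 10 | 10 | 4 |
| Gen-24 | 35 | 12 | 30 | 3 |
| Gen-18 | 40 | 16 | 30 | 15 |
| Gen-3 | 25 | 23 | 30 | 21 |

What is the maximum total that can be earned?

Treat each block as its own option and order by rate: Gen-3/tier1 23 > Gen-3/tier2 21 > Gen-18/tier1 16 > Gen-18/tier2 15 > Gen-24/tier1 12 > Gen-6/tier1 10 > Gen-6/tier2 4 > Gen-24/tier2 3.
Gen-3 tier1 at 23: fill all 25 — 85 left.
Gen-3/tier2 (21): +30 — 55 left.
Fill Gen-18 tier1 block (40 at 16) — 15 left.
Gen-18 tier2 at 15: only 15 left, fill 15.
Total = 23×25 + 21×30 + 16×40 + 15×15 = 2070.

2070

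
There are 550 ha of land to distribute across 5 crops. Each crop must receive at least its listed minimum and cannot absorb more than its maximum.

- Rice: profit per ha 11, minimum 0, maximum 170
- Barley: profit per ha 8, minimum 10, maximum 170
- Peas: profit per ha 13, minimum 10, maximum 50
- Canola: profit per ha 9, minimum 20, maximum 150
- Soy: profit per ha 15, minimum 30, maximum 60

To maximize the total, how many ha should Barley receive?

Meeting every minimum uses 0+10+10+20+30 = 70 ha, leaving 480.
Highest profit per ha first: Soy 15 > Peas 13 > Rice 11 > Canola 9 > Barley 8.
Soy takes 30 more to reach its cap of 60 ; 450 left.
Peas takes 40 more to reach its cap of 50 ; 410 left.
Rice: +170 to 170 (cap) ; 240 left.
Canola: +130 to 150 (cap) ; 110 left.
Only 110 left; Barley takes them to reach 120.

120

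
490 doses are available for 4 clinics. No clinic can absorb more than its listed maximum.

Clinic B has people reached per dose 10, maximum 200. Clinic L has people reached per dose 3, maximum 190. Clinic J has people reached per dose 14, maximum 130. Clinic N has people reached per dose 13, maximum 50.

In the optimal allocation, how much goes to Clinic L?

110

Order the clinics by people reached per dose: Clinic J 14 > Clinic N 13 > Clinic B 10 > Clinic L 3.
Clinic J: +130 to 130 (cap) — 360 left.
Give Clinic N 50 to hit its cap of 50 — 310 left.
Clinic B takes 200 to reach its cap of 200 — 110 left.
Clinic L: +110 (room for 190) → 110. Pool exhausted.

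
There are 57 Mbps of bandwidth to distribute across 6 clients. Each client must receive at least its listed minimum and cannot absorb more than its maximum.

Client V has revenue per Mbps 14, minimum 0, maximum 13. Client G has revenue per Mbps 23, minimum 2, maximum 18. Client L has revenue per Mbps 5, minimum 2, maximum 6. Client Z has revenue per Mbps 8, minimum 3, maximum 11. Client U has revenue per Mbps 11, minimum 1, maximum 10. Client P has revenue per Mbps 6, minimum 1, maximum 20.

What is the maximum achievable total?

822

Meeting every minimum uses 0+2+2+3+1+1 = 9 Mbps, leaving 48.
Order the clients by revenue per Mbps: Client G 23 > Client V 14 > Client U 11 > Client Z 8 > Client P 6 > Client L 5.
Give Client G 16 more to hit its cap of 18 — 32 left.
Give Client V 13 more to hit its cap of 13 — 19 left.
Client U takes 9 more to reach its cap of 10 — 10 left.
Client Z takes 8 more to reach its cap of 11 — 2 left.
Client P: +2 (room for 19) → 3. Pool exhausted.
Total = 14×13 + 23×18 + 5×2 + 8×11 + 11×10 + 6×3 = 822.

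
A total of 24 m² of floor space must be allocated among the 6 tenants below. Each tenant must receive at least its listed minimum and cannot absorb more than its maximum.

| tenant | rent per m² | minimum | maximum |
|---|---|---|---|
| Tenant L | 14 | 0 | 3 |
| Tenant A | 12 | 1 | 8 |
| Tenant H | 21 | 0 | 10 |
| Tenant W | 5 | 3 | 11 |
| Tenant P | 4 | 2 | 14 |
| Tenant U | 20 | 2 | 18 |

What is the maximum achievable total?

Meeting every minimum uses 0+1+0+3+2+2 = 8 m², leaving 16.
Highest rent per m² first: Tenant H 21 > Tenant U 20 > Tenant L 14 > Tenant A 12 > Tenant W 5 > Tenant P 4.
Tenant H: +10 to 10 (cap) — 6 left.
Tenant U: +6 (room for 16) → 8. Pool exhausted.
Total = 12×1 + 21×10 + 5×3 + 4×2 + 20×8 = 405.

405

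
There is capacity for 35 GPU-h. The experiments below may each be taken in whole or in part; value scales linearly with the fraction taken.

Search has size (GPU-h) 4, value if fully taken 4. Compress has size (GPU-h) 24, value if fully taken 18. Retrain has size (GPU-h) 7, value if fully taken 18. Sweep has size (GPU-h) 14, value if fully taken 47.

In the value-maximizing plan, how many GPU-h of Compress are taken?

Best value per unit of size first: Sweep 47/14≈3.36, Retrain 18/7≈2.57, Search 4/4≈1, Compress 18/24≈0.75.
Take all of Sweep (14 GPU-h, value 47) — 21 GPU-h left.
Take all of Retrain (7 GPU-h, value 18) — 14 GPU-h left.
Search: take in full, 4 GPU-h for value 4 — 10 left.
10 GPU-h left: a 10/24 share of Compress gives 18×10/24 = 7.5.

10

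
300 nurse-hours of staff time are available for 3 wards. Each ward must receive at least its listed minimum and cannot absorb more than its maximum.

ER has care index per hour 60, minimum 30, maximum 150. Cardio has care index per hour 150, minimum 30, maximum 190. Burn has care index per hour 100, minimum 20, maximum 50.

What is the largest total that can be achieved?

Meeting every minimum uses 30+30+20 = 80 nurse-hours, leaving 220.
Highest care index per hour first: Cardio 150 > Burn 100 > ER 60.
Cardio takes 160 more to reach its cap of 190 — 60 left.
Give Burn 30 more to hit its cap of 50 — 30 left.
ER: +30 (room for 120) → 60. Pool exhausted.
Total = 60×60 + 150×190 + 100×50 = 37100.

37100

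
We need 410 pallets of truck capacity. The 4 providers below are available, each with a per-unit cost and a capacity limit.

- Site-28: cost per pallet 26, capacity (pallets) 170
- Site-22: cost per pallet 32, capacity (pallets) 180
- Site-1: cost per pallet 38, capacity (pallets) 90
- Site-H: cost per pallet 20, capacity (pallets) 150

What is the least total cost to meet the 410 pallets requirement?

Cheapest first:
Site-H (20): use full 150 — 260 pallets to go.
Site-28 at 26: take all 170 pallets — 90 still needed.
Site-22 (32): take the remaining 90 — done.
Site-1: unused.
Cost = 150×20 + 170×26 + 90×32 = 10300.

10300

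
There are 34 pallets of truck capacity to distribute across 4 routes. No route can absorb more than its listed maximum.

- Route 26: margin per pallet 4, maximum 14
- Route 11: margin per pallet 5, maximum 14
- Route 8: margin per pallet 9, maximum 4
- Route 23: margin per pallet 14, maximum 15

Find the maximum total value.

320

Order the routes by margin per pallet: Route 23 14 > Route 8 9 > Route 11 5 > Route 26 4.
Route 23 takes 15 to reach its cap of 15 → 19 left.
Give Route 8 4 to hit its cap of 4 → 15 left.
Route 11: +14 to 14 (cap) → 1 left.
Only 1 left; Route 26 takes them to reach 1.
Total = 4×1 + 5×14 + 9×4 + 14×15 = 320.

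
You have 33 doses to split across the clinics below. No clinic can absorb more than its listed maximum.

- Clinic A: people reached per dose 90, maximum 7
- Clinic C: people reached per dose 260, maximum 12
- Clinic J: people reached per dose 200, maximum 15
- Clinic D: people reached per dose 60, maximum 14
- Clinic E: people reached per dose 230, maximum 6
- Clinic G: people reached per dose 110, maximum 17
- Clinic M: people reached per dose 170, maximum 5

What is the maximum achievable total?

Highest people reached per dose first: Clinic C 260 > Clinic E 230 > Clinic J 200 > Clinic M 170 > Clinic G 110 > Clinic A 90 > Clinic D 60.
Give Clinic C 12 to hit its cap of 12 ; 21 left.
Give Clinic E 6 to hit its cap of 6 ; 15 left.
Clinic J takes 15 to reach its cap of 15 ; 0 left.
Total = 260×12 + 200×15 + 230×6 = 7500.

7500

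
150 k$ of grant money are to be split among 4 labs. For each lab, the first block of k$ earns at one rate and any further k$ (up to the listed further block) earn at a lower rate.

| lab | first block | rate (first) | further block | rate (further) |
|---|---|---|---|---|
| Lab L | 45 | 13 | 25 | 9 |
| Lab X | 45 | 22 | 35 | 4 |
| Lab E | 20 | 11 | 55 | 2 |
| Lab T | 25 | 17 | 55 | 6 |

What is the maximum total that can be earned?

Order all 8 blocks by rate: Lab X/T1 22 > Lab T/T1 17 > Lab L/T1 13 > Lab E/T1 11 > Lab L/T2 9 > Lab T/T2 6 > Lab X/T2 4 > Lab E/T2 2.
Fill Lab X T1 block (45 at 22) → 105 left.
Lab T T1 at 17: fill all 25 → 80 left.
Fill Lab L T1 block (45 at 13) → 35 left.
Lab E T1 at 11: fill all 20 → 15 left.
15 remain; put them into Lab L T2 at 9.
Total = 22×45 + 17×25 + 13×45 + 11×20 + 9×15 = 2355.

2355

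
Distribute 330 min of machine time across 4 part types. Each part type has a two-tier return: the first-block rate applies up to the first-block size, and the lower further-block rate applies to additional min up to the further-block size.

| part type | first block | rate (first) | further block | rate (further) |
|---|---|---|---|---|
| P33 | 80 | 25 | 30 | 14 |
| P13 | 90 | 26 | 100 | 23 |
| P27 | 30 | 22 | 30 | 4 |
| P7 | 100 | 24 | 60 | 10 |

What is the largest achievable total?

Treat each block as its own option and order by rate: P13/first 26 > P33/first 25 > P7/first 24 > P13/second 23 > P27/first 22 > P33/second 14 > P7/second 10 > P27/second 4.
P13/first (26): +90 → 240 left.
Fill P33 first block (80 at 25) → 160 left.
P7 first at 24: fill all 100 → 60 left.
P13 second at 23: only 60 left, fill 60.
Total = 26×90 + 25×80 + 24×100 + 23×60 = 8120.

8120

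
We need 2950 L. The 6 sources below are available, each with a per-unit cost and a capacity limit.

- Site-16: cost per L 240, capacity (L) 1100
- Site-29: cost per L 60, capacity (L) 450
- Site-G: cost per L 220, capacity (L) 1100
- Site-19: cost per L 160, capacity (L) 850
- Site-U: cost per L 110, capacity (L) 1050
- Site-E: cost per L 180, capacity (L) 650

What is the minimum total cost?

Cheapest first:
Site-29 (60): use full 450 — 2500 L to go.
Site-U (110): use full 1050 — 1450 L to go.
Take 850 from Site-19 at 160 — need 600 more.
Site-E (180): take the remaining 600 — done.
Site-G, Site-16: unused.
Cost = 450×60 + 1050×110 + 850×160 + 600×180 = 386500.

386500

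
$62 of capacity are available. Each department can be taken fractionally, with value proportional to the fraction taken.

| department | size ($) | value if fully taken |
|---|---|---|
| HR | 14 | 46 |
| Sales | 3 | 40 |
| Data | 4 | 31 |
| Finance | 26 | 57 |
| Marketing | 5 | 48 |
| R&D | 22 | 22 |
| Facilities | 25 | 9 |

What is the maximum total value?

Best value per unit of size first: Sales 40/3≈13.3, Marketing 48/5≈9.6, Data 31/4≈7.75, HR 46/14≈3.29, Finance 57/26≈2.19, R&D 22/22≈1, Facilities 9/25≈0.36.
Sales: take in full, 3 $ for value 40 → 59 left.
Marketing: take in full, 5 $ for value 48 → 54 left.
Take all of Data (4 $, value 31) → 50 $ left.
HR: take in full, 14 $ for value 46 → 36 left.
Finance: take in full, 26 $ for value 57 → 10 left.
10 $ left: a 10/22 share of R&D gives 22×10/22 = 10.
Total value = 232.

232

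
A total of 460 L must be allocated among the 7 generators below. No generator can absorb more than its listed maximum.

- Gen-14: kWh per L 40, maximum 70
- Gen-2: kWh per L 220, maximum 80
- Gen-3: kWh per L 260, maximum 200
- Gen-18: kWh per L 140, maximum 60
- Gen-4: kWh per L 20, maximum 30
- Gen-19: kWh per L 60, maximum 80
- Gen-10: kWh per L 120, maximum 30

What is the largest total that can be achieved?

Order the generators by kWh per L: Gen-3 260 > Gen-2 220 > Gen-18 140 > Gen-10 120 > Gen-19 60 > Gen-14 40 > Gen-4 20.
Gen-3 takes 200 to reach its cap of 200 → 260 left.
Give Gen-2 80 to hit its cap of 80 → 180 left.
Gen-18: +60 to 60 (cap) → 120 left.
Gen-10: +30 to 30 (cap) → 90 left.
Give Gen-19 80 to hit its cap of 80 → 10 left.
Gen-14: +10 (room for 70) → 10. Pool exhausted.
Total = 40×10 + 220×80 + 260×200 + 140×60 + 60×80 + 120×30 = 86800.

86800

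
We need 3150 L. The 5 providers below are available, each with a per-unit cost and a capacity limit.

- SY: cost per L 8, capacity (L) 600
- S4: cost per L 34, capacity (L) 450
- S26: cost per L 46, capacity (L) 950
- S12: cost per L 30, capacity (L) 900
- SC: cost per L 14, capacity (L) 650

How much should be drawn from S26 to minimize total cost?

550

Fill from the cheapest provider first.
SY (8): use full 600 — 2550 L to go.
SC at 14: take all 650 L — 1900 still needed.
S12 (30): use full 900 — 1000 L to go.
S4 (34): use full 450 — 550 L to go.
S26 (46): take the remaining 550 — done.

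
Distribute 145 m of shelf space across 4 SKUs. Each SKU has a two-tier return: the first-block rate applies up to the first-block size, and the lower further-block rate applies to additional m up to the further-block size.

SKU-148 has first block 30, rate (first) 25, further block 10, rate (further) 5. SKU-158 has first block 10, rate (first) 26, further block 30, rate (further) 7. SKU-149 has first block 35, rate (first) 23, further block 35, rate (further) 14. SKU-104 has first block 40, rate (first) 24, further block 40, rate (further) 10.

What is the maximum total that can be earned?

Treat each block as its own option and order by rate: SKU-158/tier1 26 > SKU-148/tier1 25 > SKU-104/tier1 24 > SKU-149/tier1 23 > SKU-149/tier2 14 > SKU-104/tier2 10 > SKU-158/tier2 7 > SKU-148/tier2 5.
SKU-158 tier1 at 26: fill all 10 — 135 left.
SKU-148 tier1 at 25: fill all 30 — 105 left.
SKU-104 tier1 at 24: fill all 40 — 65 left.
SKU-149 tier1 at 23: fill all 35 — 30 left.
SKU-149 tier2 at 14: only 30 left, fill 30.
Total = 26×10 + 25×30 + 24×40 + 23×35 + 14×30 = 3195.

3195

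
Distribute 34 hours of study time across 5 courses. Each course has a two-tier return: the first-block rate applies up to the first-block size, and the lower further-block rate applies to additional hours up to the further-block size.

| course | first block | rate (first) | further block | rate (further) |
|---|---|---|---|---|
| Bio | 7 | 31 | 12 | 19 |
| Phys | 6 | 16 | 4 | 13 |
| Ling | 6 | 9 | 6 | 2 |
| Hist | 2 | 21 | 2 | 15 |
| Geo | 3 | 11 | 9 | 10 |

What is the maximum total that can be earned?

Rank every tier by rate: Bio/tier1 31 > Hist/tier1 21 > Bio/tier2 19 > Phys/tier1 16 > Hist/tier2 15 > Phys/tier2 13 > Geo/tier1 11 > Geo/tier2 10 > Ling/tier1 9 > Ling/tier2 2.
Fill Bio tier1 block (7 at 31) → 27 left.
Fill Hist tier1 block (2 at 21) → 25 left.
Fill Bio tier2 block (12 at 19) → 13 left.
Phys tier1 at 16: fill all 6 → 7 left.
Hist tier2 at 15: fill all 2 → 5 left.
Phys tier2 at 13: fill all 4 → 1 left.
Geo/tier1: +1 of 3 at 11; pool empty.
Total = 31×7 + 21×2 + 19×12 + 16×6 + 15×2 + 13×4 + 11×1 = 676.

676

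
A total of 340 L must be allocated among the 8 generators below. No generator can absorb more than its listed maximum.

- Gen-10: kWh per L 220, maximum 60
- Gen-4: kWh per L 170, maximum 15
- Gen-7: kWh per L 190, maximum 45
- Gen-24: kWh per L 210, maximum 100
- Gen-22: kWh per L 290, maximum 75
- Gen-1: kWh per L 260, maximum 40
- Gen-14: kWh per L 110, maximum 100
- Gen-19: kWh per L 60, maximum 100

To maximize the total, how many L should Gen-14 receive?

Order the generators by kWh per L: Gen-22 290 > Gen-1 260 > Gen-10 220 > Gen-24 210 > Gen-7 190 > Gen-4 170 > Gen-14 110 > Gen-19 60.
Give Gen-22 75 to hit its cap of 75 → 265 left.
Gen-1: +40 to 40 (cap) → 225 left.
Gen-10: +60 to 60 (cap) → 165 left.
Gen-24 takes 100 to reach its cap of 100 → 65 left.
Gen-7: +45 to 45 (cap) → 20 left.
Gen-4 takes 15 to reach its cap of 15 → 5 left.
Only 5 left; Gen-14 takes them to reach 5.

5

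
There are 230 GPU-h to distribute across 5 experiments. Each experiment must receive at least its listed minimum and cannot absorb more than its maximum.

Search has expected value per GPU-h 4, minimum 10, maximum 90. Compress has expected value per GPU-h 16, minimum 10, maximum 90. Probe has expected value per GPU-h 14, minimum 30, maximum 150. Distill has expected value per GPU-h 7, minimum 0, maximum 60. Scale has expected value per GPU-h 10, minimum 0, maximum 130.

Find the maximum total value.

Meeting every minimum uses 10+10+30+0+0 = 50 GPU-h, leaving 180.
Highest expected value per GPU-h first: Compress 16 > Probe 14 > Scale 10 > Distill 7 > Search 4.
Compress: +80 to 90 (cap) — 100 left.
Probe: +100 (room for 120) → 130. Pool exhausted.
Total = 4×10 + 16×90 + 14×130 = 3300.

3300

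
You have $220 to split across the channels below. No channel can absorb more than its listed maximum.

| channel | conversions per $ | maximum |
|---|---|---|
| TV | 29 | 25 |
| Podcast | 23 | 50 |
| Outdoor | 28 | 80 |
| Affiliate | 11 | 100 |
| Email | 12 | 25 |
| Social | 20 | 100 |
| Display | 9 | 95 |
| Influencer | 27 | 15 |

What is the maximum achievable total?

5520

Highest conversions per $ first: TV 29 > Outdoor 28 > Influencer 27 > Podcast 23 > Social 20 > Email 12 > Affiliate 11 > Display 9.
Give TV 25 to hit its cap of 25 → 195 left.
Give Outdoor 80 to hit its cap of 80 → 115 left.
Influencer: +15 to 15 (cap) → 100 left.
Podcast takes 50 to reach its cap of 50 → 50 left.
Only 50 left; Social takes them to reach 50.
Total = 29×25 + 23×50 + 28×80 + 20×50 + 27×15 = 5520.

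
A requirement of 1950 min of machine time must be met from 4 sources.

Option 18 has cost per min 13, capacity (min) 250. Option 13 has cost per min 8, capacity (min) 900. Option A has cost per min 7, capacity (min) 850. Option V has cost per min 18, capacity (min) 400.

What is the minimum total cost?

Cheapest first:
Option A at 7: take all 850 min — 1100 still needed.
Option 13 at 8: take all 900 min — 200 still needed.
Option 18 (13): take the remaining 200 — done.
Option V: unused.
Cost = 850×7 + 900×8 + 200×13 = 15750.

15750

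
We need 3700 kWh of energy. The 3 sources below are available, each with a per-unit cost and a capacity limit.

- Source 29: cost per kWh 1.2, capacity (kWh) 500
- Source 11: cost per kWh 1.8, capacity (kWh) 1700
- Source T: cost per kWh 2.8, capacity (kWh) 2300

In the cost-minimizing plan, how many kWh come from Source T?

1500

Cheapest first:
Source 29 at 1.2: take all 500 kWh ; 3200 still needed.
Source 11 (1.8): use full 1700 ; 1500 kWh to go.
Take 1500 from Source T at 2.8 to finish.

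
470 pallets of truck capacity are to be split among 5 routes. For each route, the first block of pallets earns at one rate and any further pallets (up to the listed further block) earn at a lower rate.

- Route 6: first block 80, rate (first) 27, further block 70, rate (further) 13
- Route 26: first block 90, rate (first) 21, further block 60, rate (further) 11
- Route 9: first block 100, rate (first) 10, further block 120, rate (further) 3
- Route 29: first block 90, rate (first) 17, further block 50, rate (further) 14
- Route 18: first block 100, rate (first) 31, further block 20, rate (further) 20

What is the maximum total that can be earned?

Treat each block as its own option and order by rate: Route 18/tier1 31 > Route 6/tier1 27 > Route 26/tier1 21 > Route 18/tier2 20 > Route 29/tier1 17 > Route 29/tier2 14 > Route 6/tier2 13 > Route 26/tier2 11 > Route 9/tier1 10 > Route 9/tier2 3.
Route 18/tier1 (31): +100 ; 370 left.
Fill Route 6 tier1 block (80 at 27) ; 290 left.
Fill Route 26 tier1 block (90 at 21) ; 200 left.
Route 18 tier2 at 20: fill all 20 ; 180 left.
Route 29/tier1 (17): +90 ; 90 left.
Route 29/tier2 (14): +50 ; 40 left.
Route 6/tier2: +40 of 70 at 13; pool empty.
Total = 31×100 + 27×80 + 21×90 + 20×20 + 17×90 + 14×50 + 13×40 = 10300.

10300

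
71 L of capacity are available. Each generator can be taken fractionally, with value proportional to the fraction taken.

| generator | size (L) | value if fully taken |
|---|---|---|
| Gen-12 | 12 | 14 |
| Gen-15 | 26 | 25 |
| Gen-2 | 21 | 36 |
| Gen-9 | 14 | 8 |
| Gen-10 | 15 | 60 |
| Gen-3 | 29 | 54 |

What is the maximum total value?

Rank by value-to-size ratio: Gen-10 60/15≈4, Gen-3 54/29≈1.86, Gen-2 36/21≈1.71, Gen-12 14/12≈1.17, Gen-15 25/26≈0.962, Gen-9 8/14≈0.571.
All 15 L of Gen-10 fit (value 60) → 56 remain.
Take all of Gen-3 (29 L, value 54) → 27 L left.
Take all of Gen-2 (21 L, value 36) → 6 L left.
Fill the last 6 L with part of Gen-12: 6/12 of it earns 7.
Total value = 157.

157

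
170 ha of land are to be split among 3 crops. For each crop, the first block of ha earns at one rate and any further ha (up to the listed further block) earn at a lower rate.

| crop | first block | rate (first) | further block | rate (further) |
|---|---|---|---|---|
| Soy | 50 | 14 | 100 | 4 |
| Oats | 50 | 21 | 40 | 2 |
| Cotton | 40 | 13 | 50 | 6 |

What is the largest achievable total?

2450

Treat each block as its own option and order by rate: Oats/T1 21 > Soy/T1 14 > Cotton/T1 13 > Cotton/T2 6 > Soy/T2 4 > Oats/T2 2.
Oats T1 at 21: fill all 50 ; 120 left.
Soy/T1 (14): +50 ; 70 left.
Fill Cotton T1 block (40 at 13) ; 30 left.
Cotton T2 at 6: only 30 left, fill 30.
Total = 21×50 + 14×50 + 13×40 + 6×30 = 2450.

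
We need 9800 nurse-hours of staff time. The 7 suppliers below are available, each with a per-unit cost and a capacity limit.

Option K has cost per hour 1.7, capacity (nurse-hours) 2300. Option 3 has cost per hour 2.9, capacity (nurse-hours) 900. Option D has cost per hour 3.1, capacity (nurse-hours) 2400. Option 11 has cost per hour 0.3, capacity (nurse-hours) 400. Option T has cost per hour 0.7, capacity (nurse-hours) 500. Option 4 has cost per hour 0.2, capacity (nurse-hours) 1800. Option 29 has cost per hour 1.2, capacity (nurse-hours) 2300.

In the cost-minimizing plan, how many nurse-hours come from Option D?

Cheapest first:
Take 1800 from Option 4 at 0.2 → need 8000 more.
Option 11 at 0.3: take all 400 nurse-hours → 7600 still needed.
Take 500 from Option T at 0.7 → need 7100 more.
Take 2300 from Option 29 at 1.2 → need 4800 more.
Take 2300 from Option K at 1.7 → need 2500 more.
Take 900 from Option 3 at 2.9 → need 1600 more.
Option D at 3.1: take 1600 of its 2400 → requirement met.

1600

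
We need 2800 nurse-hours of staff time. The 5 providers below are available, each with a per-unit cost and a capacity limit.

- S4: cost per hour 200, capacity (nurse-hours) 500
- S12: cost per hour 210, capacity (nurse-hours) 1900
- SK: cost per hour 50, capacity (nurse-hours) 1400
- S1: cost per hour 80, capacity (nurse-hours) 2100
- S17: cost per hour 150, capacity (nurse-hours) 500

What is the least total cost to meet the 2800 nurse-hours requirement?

182000

Use providers in increasing cost order.
SK at 50: take all 1400 nurse-hours → 1400 still needed.
Take 1400 from S1 at 80 to finish.
S17, S4, S12: unused.
Cost = 1400×50 + 1400×80 = 182000.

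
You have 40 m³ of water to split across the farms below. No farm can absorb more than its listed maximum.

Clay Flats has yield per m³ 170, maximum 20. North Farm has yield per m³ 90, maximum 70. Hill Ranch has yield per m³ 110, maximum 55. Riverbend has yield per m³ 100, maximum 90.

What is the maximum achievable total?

Order the farms by yield per m³: Clay Flats 170 > Hill Ranch 110 > Riverbend 100 > North Farm 90.
Clay Flats takes 20 to reach its cap of 20 — 20 left.
Hill Ranch: +20 (room for 55) → 20. Pool exhausted.
Total = 170×20 + 110×20 = 5600.

5600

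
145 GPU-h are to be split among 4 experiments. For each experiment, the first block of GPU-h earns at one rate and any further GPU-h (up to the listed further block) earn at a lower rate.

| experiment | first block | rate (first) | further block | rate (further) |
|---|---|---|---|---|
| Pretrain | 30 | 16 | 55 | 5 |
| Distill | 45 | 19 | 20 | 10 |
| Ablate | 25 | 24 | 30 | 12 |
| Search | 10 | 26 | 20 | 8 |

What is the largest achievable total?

Order all 8 blocks by rate: Search/first 26 > Ablate/first 24 > Distill/first 19 > Pretrain/first 16 > Ablate/second 12 > Distill/second 10 > Search/second 8 > Pretrain/second 5.
Search first at 26: fill all 10 ; 135 left.
Ablate/first (24): +25 ; 110 left.
Fill Distill first block (45 at 19) ; 65 left.
Pretrain/first (16): +30 ; 35 left.
Fill Ablate second block (30 at 12) ; 5 left.
Distill/second: +5 of 20 at 10; pool empty.
Total = 26×10 + 24×25 + 19×45 + 16×30 + 12×30 + 10×5 = 2605.

2605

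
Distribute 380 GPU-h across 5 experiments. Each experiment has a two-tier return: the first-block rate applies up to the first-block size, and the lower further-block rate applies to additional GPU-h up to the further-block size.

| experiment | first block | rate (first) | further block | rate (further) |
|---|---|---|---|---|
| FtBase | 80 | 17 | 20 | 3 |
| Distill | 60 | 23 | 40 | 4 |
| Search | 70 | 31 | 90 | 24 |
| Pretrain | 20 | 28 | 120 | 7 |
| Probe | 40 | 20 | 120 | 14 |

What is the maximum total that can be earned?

8710

Treat each block as its own option and order by rate: Search/first 31 > Pretrain/first 28 > Search/second 24 > Distill/first 23 > Probe/first 20 > FtBase/first 17 > Probe/second 14 > Pretrain/second 7 > Distill/second 4 > FtBase/second 3.
Search first at 31: fill all 70 ; 310 left.
Pretrain/first (28): +20 ; 290 left.
Search/second (24): +90 ; 200 left.
Fill Distill first block (60 at 23) ; 140 left.
Probe/first (20): +40 ; 100 left.
FtBase first at 17: fill all 80 ; 20 left.
Probe/second: +20 of 120 at 14; pool empty.
Total = 31×70 + 28×20 + 24×90 + 23×60 + 20×40 + 17×80 + 14×20 = 8710.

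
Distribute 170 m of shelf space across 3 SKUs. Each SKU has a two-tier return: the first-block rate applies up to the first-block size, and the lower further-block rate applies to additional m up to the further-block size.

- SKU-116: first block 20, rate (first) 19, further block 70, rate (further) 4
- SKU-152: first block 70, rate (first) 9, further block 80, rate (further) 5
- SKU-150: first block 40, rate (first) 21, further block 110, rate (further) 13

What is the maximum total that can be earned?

2650

Treat each block as its own option and order by rate: SKU-150/tier1 21 > SKU-116/tier1 19 > SKU-150/tier2 13 > SKU-152/tier1 9 > SKU-152/tier2 5 > SKU-116/tier2 4.
Fill SKU-150 tier1 block (40 at 21) — 130 left.
SKU-116/tier1 (19): +20 — 110 left.
Fill SKU-150 tier2 block (110 at 13) — 0 left.
Total = 21×40 + 19×20 + 13×110 = 2650.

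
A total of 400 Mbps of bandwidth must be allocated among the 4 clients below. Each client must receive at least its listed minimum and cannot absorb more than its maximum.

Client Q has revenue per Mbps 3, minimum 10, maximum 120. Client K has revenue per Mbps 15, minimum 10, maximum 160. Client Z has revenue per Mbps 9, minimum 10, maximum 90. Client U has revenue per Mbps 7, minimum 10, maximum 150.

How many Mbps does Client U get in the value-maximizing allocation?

140

Meeting every minimum uses 10+10+10+10 = 40 Mbps, leaving 360.
Highest revenue per Mbps first: Client K 15 > Client Z 9 > Client U 7 > Client Q 3.
Give Client K 150 more to hit its cap of 160 → 210 left.
Client Z: +80 to 90 (cap) → 130 left.
Only 130 left; Client U takes them to reach 140.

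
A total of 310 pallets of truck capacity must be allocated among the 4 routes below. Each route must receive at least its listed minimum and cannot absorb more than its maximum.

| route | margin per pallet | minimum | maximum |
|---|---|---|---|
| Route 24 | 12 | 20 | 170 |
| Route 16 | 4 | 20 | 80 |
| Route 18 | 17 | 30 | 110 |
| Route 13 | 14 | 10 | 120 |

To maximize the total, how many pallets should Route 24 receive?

60

Meeting every minimum uses 20+20+30+10 = 80 pallets, leaving 230.
Rank by margin per pallet: Route 18 17 > Route 13 14 > Route 24 12 > Route 16 4.
Route 18 takes 80 more to reach its cap of 110 ; 150 left.
Give Route 13 110 more to hit its cap of 120 ; 40 left.
Route 24: +40 (room for 150) → 60. Pool exhausted.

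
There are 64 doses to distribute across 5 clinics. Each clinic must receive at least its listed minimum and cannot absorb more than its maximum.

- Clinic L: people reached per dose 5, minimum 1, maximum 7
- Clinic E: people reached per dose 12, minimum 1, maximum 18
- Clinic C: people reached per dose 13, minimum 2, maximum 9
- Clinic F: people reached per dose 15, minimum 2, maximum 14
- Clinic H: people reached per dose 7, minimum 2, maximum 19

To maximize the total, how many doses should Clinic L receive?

4

Meeting every minimum uses 1+1+2+2+2 = 8 doses, leaving 56.
Highest people reached per dose first: Clinic F 15 > Clinic C 13 > Clinic E 12 > Clinic H 7 > Clinic L 5.
Clinic F takes 12 more to reach its cap of 14 → 44 left.
Clinic C: +7 to 9 (cap) → 37 left.
Give Clinic E 17 more to hit its cap of 18 → 20 left.
Clinic H takes 17 more to reach its cap of 19 → 3 left.
Clinic L has room for 6 more but only 3 remain, so it gets 4.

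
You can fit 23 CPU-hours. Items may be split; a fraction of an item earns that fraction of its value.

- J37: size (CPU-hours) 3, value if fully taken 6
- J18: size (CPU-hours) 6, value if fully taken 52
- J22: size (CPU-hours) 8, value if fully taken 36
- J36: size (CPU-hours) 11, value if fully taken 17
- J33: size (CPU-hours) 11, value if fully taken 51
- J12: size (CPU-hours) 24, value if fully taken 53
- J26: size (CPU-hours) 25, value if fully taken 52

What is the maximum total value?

130

Rank by value-to-size ratio: J18 52/6≈8.67, J33 51/11≈4.64, J22 36/8≈4.5, J12 53/24≈2.21, J26 52/25≈2.08, J37 6/3≈2, J36 17/11≈1.55.
Take all of J18 (6 CPU-hours, value 52) ; 17 CPU-hours left.
J33: take in full, 11 CPU-hours for value 51 ; 6 left.
6 CPU-hours left: a 6/8 share of J22 gives 36×6/8 = 27.
Total value = 130.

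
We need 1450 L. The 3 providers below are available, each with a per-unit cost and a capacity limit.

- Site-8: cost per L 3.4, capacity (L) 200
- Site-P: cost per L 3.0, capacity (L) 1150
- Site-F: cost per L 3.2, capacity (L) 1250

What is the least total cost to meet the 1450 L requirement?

Cheapest first:
Site-P at 3.0: take all 1150 L — 300 still needed.
Site-F (3.2): take the remaining 300 — done.
Site-8: unused.
Cost = 1150×3.0 + 300×3.2 = 4410.

4410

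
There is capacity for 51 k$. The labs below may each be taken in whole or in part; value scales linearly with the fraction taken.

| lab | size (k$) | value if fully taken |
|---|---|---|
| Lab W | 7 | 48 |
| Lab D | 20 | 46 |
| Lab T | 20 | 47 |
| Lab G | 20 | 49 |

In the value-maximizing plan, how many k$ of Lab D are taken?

4

Rank by value-to-size ratio: Lab W 48/7≈6.86, Lab G 49/20≈2.45, Lab T 47/20≈2.35, Lab D 46/20≈2.3.
Take all of Lab W (7 k$, value 48) — 44 k$ left.
Lab G: take in full, 20 k$ for value 49 — 24 left.
Take all of Lab T (20 k$, value 47) — 4 k$ left.
Fill the last 4 k$ with part of Lab D: 4/20 of it earns 9.2.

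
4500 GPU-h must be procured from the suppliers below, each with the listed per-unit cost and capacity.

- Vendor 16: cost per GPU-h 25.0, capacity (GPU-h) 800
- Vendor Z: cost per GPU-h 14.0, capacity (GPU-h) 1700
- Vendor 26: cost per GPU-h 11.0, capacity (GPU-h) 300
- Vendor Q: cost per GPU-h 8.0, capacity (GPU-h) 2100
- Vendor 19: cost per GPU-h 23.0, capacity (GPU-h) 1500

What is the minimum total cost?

53100

Cheapest first:
Vendor Q at 8.0: take all 2100 GPU-h ; 2400 still needed.
Vendor 26 (11.0): use full 300 ; 2100 GPU-h to go.
Vendor Z (14.0): use full 1700 ; 400 GPU-h to go.
Take 400 from Vendor 19 at 23.0 to finish.
Vendor 16: unused.
Cost = 2100×8.0 + 300×11.0 + 1700×14.0 + 400×23.0 = 53100.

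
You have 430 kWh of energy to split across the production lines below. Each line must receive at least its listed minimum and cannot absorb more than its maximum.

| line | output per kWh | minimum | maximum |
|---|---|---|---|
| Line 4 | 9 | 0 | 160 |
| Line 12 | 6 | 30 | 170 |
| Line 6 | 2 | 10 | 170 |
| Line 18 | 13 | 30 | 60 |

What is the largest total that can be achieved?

3320

Meeting every minimum uses 0+30+10+30 = 70 kWh, leaving 360.
Rank by output per kWh: Line 18 13 > Line 4 9 > Line 12 6 > Line 6 2.
Line 18: +30 to 60 (cap) — 330 left.
Give Line 4 160 more to hit its cap of 160 — 170 left.
Line 12 takes 140 more to reach its cap of 170 — 30 left.
Line 6: +30 (room for 160) → 40. Pool exhausted.
Total = 9×160 + 6×170 + 2×40 + 13×60 = 3320.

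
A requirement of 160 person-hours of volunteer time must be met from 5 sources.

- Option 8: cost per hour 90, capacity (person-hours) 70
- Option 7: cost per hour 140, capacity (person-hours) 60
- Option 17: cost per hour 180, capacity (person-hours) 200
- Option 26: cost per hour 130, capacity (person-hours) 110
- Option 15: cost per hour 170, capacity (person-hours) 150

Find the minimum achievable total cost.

Fill from the cheapest source first.
Option 8 (90): use full 70 — 90 person-hours to go.
Option 26 (130): take the remaining 90 — done.
Option 7, Option 15, Option 17: unused.
Cost = 70×90 + 90×130 = 18000.

18000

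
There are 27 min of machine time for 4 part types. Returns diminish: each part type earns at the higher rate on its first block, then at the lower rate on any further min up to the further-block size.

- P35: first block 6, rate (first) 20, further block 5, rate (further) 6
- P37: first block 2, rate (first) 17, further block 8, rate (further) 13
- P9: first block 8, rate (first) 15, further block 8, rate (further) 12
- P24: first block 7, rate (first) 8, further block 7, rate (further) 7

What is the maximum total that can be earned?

Rank every tier by rate: P35/T1 20 > P37/T1 17 > P9/T1 15 > P37/T2 13 > P9/T2 12 > P24/T1 8 > P24/T2 7 > P35/T2 6.
P35/T1 (20): +6 → 21 left.
Fill P37 T1 block (2 at 17) → 19 left.
P9/T1 (15): +8 → 11 left.
P37/T2 (13): +8 → 3 left.
P9 T2 at 12: only 3 left, fill 3.
Total = 20×6 + 17×2 + 15×8 + 13×8 + 12×3 = 414.

414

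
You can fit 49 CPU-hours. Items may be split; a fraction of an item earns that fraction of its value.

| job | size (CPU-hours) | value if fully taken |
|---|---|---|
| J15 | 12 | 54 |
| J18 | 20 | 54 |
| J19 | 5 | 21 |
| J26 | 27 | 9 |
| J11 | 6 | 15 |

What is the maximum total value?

146

Best value per unit of size first: J15 54/12≈4.5, J19 21/5≈4.2, J18 54/20≈2.7, J11 15/6≈2.5, J26 9/27≈0.333.
All 12 CPU-hours of J15 fit (value 54) → 37 remain.
All 5 CPU-hours of J19 fit (value 21) → 32 remain.
J18: take in full, 20 CPU-hours for value 54 → 12 left.
All 6 CPU-hours of J11 fit (value 15) → 6 remain.
6 CPU-hours left: a 6/27 share of J26 gives 9×6/27 = 2.
Total value = 146.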